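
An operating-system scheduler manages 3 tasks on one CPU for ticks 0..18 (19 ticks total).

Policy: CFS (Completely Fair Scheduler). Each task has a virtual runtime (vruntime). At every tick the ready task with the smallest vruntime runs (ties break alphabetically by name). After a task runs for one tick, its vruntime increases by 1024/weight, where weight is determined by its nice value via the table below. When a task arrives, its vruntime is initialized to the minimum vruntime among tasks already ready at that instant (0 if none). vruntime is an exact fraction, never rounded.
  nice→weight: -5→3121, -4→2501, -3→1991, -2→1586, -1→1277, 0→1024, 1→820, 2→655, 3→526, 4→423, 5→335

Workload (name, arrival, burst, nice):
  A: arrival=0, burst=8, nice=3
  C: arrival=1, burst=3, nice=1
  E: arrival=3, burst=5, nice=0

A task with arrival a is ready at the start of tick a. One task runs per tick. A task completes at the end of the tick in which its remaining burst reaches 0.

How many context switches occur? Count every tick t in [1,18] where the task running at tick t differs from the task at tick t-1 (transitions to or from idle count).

t=0: vr[A=0] → run A
t=1: vr[A=512/263 C=512/263] → run A
t=2: vr[A=1024/263 C=512/263] → run C
t=3: vr[A=1024/263 C=172288/53915 E=172288/53915] → run C
t=4: vr[A=1024/263 C=239616/53915 E=172288/53915] → run E
t=5: vr[A=1024/263 C=239616/53915 E=226203/53915] → run A
t=6: vr[A=1536/263 C=239616/53915 E=226203/53915] → run E
t=7: vr[A=1536/263 C=239616/53915 E=280118/53915] → run C
t=8: vr[A=1536/263 E=280118/53915] → run E
t=9: vr[A=1536/263 E=334033/53915] → run A
t=10: vr[A=2048/263 E=334033/53915] → run E
t=11: vr[A=2048/263 E=387948/53915] → run E
t=12: vr[A=2048/263] → run A
t=13: vr[A=2560/263] → run A
t=14: vr[A=3072/263] → run A
t=15: vr[A=3584/263] → run A
t=16: (idle)
t=17: (idle)
t=18: (idle)

context switches = 10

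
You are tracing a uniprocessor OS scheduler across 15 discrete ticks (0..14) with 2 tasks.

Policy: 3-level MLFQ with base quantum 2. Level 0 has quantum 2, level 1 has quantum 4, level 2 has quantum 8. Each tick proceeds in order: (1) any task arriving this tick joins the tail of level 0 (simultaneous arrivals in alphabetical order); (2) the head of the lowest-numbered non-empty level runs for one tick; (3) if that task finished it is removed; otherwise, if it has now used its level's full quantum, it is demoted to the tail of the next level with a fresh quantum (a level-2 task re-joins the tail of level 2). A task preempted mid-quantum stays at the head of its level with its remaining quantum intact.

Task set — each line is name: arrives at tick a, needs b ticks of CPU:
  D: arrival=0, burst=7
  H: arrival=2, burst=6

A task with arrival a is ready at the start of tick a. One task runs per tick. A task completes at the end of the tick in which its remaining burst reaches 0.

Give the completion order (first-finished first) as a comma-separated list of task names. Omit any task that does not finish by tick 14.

t=0: L0/L1/L2 = D/-/- → run D
t=1: L0/L1/L2 = D/-/- → run D
t=2: L0/L1/L2 = H/D/- → run H
t=3: L0/L1/L2 = H/D/- → run H
t=4: L0/L1/L2 = -/DH/- → run D
t=5: L0/L1/L2 = -/DH/- → run D
t=6: L0/L1/L2 = -/DH/- → run D
t=7: L0/L1/L2 = -/DH/- → run D
t=8: L0/L1/L2 = -/H/D → run H
t=9: L0/L1/L2 = -/H/D → run H
t=10: L0/L1/L2 = -/H/D → run H
t=11: L0/L1/L2 = -/H/D → run H
t=12: L0/L1/L2 = -/-/D → run D
t=13: (idle)
t=14: (idle)

completion order = H, D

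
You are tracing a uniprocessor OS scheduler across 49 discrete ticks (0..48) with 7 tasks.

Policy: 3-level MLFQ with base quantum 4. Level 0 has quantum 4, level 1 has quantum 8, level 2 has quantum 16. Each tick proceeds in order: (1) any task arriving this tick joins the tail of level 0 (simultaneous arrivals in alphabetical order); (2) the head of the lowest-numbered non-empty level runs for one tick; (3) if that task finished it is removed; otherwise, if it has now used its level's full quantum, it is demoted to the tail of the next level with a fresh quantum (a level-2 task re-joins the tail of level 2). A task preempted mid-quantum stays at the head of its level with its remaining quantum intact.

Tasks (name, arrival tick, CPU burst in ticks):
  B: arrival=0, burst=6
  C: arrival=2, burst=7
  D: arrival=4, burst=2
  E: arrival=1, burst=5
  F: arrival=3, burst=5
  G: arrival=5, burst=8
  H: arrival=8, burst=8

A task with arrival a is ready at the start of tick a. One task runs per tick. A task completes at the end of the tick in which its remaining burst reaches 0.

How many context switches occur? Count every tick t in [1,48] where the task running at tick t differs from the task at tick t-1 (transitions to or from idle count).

t=0: L0/L1/L2 = B/-/- → run B
t=1: L0/L1/L2 = BE/-/- → run B
t=2: L0/L1/L2 = BEC/-/- → run B
t=3: L0/L1/L2 = BECF/-/- → run B
t=4: L0/L1/L2 = ECFD/B/- → run E
t=5: L0/L1/L2 = ECFDG/B/- → run E
t=6: L0/L1/L2 = ECFDG/B/- → run E
t=7: L0/L1/L2 = ECFDG/B/- → run E
t=8: L0/L1/L2 = CFDGH/BE/- → run C
t=9: L0/L1/L2 = CFDGH/BE/- → run C
t=10: L0/L1/L2 = CFDGH/BE/- → run C
t=11: L0/L1/L2 = CFDGH/BE/- → run C
t=12: L0/L1/L2 = FDGH/BEC/- → run F
t=13: L0/L1/L2 = FDGH/BEC/- → run F
t=14: L0/L1/L2 = FDGH/BEC/- → run F
t=15: L0/L1/L2 = FDGH/BEC/- → run F
t=16: L0/L1/L2 = DGH/BECF/- → run D
t=17: L0/L1/L2 = DGH/BECF/- → run D
t=18: L0/L1/L2 = GH/BECF/- → run G
t=19: L0/L1/L2 = GH/BECF/- → run G
t=20: L0/L1/L2 = GH/BECF/- → run G
t=21: L0/L1/L2 = GH/BECF/- → run G
t=22: L0/L1/L2 = H/BECFG/- → run H
t=23: L0/L1/L2 = H/BECFG/- → run H
t=24: L0/L1/L2 = H/BECFG/- → run H
t=25: L0/L1/L2 = H/BECFG/- → run H
t=26: L0/L1/L2 = -/BECFGH/- → run B
t=27: L0/L1/L2 = -/BECFGH/- → run B
t=28: L0/L1/L2 = -/ECFGH/- → run E
t=29: L0/L1/L2 = -/CFGH/- → run C
t=30: L0/L1/L2 = -/CFGH/- → run C
t=31: L0/L1/L2 = -/CFGH/- → run C
t=32: L0/L1/L2 = -/FGH/- → run F
t=33: L0/L1/L2 = -/GH/- → run G
t=34: L0/L1/L2 = -/GH/- → run G
t=35: L0/L1/L2 = -/GH/- → run G
t=36: L0/L1/L2 = -/GH/- → run G
t=37: L0/L1/L2 = -/H/- → run H
t=38: L0/L1/L2 = -/H/- → run H
t=39: L0/L1/L2 = -/H/- → run H
t=40: L0/L1/L2 = -/H/- → run H
t=41: (idle)
t=42: (idle)
t=43: (idle)
t=44: (idle)
t=45: (idle)
t=46: (idle)
t=47: (idle)
t=48: (idle)

context switches = 13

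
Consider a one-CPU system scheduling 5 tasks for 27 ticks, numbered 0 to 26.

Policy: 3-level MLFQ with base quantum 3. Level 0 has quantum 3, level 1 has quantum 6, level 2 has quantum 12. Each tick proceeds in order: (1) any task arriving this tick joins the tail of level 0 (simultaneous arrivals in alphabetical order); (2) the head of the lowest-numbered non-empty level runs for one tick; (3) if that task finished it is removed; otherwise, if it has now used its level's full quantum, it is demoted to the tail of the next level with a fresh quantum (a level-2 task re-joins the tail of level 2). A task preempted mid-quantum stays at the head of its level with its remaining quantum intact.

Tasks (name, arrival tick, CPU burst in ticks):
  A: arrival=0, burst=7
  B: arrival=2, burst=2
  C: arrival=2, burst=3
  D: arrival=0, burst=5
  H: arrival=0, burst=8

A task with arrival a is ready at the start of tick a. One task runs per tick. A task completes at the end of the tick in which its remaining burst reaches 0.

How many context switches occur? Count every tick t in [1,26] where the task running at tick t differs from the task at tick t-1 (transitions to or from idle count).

t=0: L0/L1/L2 = ADH/-/- → run A
t=1: L0/L1/L2 = ADH/-/- → run A
t=2: L0/L1/L2 = ADHBC/-/- → run A
t=3: L0/L1/L2 = DHBC/A/- → run D
t=4: L0/L1/L2 = DHBC/A/- → run D
t=5: L0/L1/L2 = DHBC/A/- → run D
t=6: L0/L1/L2 = HBC/AD/- → run H
t=7: L0/L1/L2 = HBC/AD/- → run H
t=8: L0/L1/L2 = HBC/AD/- → run H
t=9: L0/L1/L2 = BC/ADH/- → run B
t=10: L0/L1/L2 = BC/ADH/- → run B
t=11: L0/L1/L2 = C/ADH/- → run C
t=12: L0/L1/L2 = C/ADH/- → run C
t=13: L0/L1/L2 = C/ADH/- → run C
t=14: L0/L1/L2 = -/ADH/- → run A
t=15: L0/L1/L2 = -/ADH/- → run A
t=16: L0/L1/L2 = -/ADH/- → run A
t=17: L0/L1/L2 = -/ADH/- → run A
t=18: L0/L1/L2 = -/DH/- → run D
t=19: L0/L1/L2 = -/DH/- → run D
t=20: L0/L1/L2 = -/H/- → run H
t=21: L0/L1/L2 = -/H/- → run H
t=22: L0/L1/L2 = -/H/- → run H
t=23: L0/L1/L2 = -/H/- → run H
t=24: L0/L1/L2 = -/H/- → run H
t=25: (idle)
t=26: (idle)

context switches = 8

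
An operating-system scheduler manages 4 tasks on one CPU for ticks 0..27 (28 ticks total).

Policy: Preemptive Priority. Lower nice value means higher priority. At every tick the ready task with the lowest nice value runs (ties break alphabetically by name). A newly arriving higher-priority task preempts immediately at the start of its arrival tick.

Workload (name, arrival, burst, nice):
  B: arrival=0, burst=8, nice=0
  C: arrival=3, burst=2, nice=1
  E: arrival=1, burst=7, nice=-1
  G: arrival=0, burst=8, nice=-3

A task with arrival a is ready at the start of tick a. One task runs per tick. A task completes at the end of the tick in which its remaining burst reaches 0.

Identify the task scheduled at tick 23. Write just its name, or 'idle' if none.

running at tick 23 = C

t=0: ready={B,G} → run G
t=1: ready={B,E,G} → run G
t=2: ready={B,E,G} → run G
t=3: ready={B,C,E,G} → run G
t=4: ready={B,C,E,G} → run G
t=5: ready={B,C,E,G} → run G
t=6: ready={B,C,E,G} → run G
t=7: ready={B,C,E,G} → run G
t=8: ready={B,C,E} → run E
t=9: ready={B,C,E} → run E
t=10: ready={B,C,E} → run E
t=11: ready={B,C,E} → run E
t=12: ready={B,C,E} → run E
t=13: ready={B,C,E} → run E
t=14: ready={B,C,E} → run E
t=15: ready={B,C} → run B
t=16: ready={B,C} → run B
t=17: ready={B,C} → run B
t=18: ready={B,C} → run B
t=19: ready={B,C} → run B
t=20: ready={B,C} → run B
t=21: ready={B,C} → run B
t=22: ready={B,C} → run B
t=23: ready={C} → run C
t=24: ready={C} → run C
t=25: (idle)
t=26: (idle)
t=27: (idle)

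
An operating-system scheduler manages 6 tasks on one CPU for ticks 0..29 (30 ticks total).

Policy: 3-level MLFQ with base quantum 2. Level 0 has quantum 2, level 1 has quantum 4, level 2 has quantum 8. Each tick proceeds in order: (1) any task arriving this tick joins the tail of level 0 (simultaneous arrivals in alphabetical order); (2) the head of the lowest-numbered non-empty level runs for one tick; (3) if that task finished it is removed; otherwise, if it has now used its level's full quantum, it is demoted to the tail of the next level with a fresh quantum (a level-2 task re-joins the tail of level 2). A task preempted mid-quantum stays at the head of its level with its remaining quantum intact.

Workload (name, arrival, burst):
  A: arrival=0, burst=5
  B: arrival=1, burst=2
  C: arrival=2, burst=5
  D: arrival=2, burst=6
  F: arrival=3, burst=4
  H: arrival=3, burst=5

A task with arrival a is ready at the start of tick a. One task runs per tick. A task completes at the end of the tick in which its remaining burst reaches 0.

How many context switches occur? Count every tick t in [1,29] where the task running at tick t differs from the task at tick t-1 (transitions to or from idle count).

context switches = 11

t=0: L0/L1/L2 = A/-/- → run A
t=1: L0/L1/L2 = AB/-/- → run A
t=2: L0/L1/L2 = BCD/A/- → run B
t=3: L0/L1/L2 = BCDFH/A/- → run B
t=4: L0/L1/L2 = CDFH/A/- → run C
t=5: L0/L1/L2 = CDFH/A/- → run C
t=6: L0/L1/L2 = DFH/AC/- → run D
t=7: L0/L1/L2 = DFH/AC/- → run D
t=8: L0/L1/L2 = FH/ACD/- → run F
t=9: L0/L1/L2 = FH/ACD/- → run F
t=10: L0/L1/L2 = H/ACDF/- → run H
t=11: L0/L1/L2 = H/ACDF/- → run H
t=12: L0/L1/L2 = -/ACDFH/- → run A
t=13: L0/L1/L2 = -/ACDFH/- → run A
t=14: L0/L1/L2 = -/ACDFH/- → run A
t=15: L0/L1/L2 = -/CDFH/- → run C
t=16: L0/L1/L2 = -/CDFH/- → run C
t=17: L0/L1/L2 = -/CDFH/- → run C
t=18: L0/L1/L2 = -/DFH/- → run D
t=19: L0/L1/L2 = -/DFH/- → run D
t=20: L0/L1/L2 = -/DFH/- → run D
t=21: L0/L1/L2 = -/DFH/- → run D
t=22: L0/L1/L2 = -/FH/- → run F
t=23: L0/L1/L2 = -/FH/- → run F
t=24: L0/L1/L2 = -/H/- → run H
t=25: L0/L1/L2 = -/H/- → run H
t=26: L0/L1/L2 = -/H/- → run H
t=27: (idle)
t=28: (idle)
t=29: (idle)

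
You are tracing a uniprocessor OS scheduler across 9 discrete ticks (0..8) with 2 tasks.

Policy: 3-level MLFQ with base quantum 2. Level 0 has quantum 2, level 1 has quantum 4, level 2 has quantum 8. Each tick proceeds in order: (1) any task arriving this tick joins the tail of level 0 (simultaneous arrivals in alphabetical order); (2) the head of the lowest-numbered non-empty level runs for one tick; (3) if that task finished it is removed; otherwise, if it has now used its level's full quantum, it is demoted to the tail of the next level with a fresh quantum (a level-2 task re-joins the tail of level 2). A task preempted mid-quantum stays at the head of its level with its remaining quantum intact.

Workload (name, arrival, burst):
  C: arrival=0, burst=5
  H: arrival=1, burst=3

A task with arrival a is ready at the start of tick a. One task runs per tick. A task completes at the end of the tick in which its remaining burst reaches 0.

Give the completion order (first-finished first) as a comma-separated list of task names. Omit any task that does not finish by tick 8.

t=0: L0/L1/L2 = C/-/- → run C
t=1: L0/L1/L2 = CH/-/- → run C
t=2: L0/L1/L2 = H/C/- → run H
t=3: L0/L1/L2 = H/C/- → run H
t=4: L0/L1/L2 = -/CH/- → run C
t=5: L0/L1/L2 = -/CH/- → run C
t=6: L0/L1/L2 = -/CH/- → run C
t=7: L0/L1/L2 = -/H/- → run H
t=8: (idle)

completion order = C, H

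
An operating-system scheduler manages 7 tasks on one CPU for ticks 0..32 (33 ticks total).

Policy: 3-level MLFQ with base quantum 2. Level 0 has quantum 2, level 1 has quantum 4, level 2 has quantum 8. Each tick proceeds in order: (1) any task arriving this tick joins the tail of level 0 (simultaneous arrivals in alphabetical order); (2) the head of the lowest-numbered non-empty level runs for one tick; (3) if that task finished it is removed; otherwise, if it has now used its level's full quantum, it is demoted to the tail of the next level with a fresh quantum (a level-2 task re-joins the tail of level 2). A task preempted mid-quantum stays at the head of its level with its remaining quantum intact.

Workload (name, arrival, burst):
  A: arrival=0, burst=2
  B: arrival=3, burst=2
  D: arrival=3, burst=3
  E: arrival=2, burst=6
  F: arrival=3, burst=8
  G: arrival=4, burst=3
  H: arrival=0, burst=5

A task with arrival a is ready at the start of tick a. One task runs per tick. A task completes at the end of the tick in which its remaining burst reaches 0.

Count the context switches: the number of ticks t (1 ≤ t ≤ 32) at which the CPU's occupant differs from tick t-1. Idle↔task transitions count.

t=0: L0/L1/L2 = AH/-/- → run A
t=1: L0/L1/L2 = AH/-/- → run A
t=2: L0/L1/L2 = HE/-/- → run H
t=3: L0/L1/L2 = HEBDF/-/- → run H
t=4: L0/L1/L2 = EBDFG/H/- → run E
t=5: L0/L1/L2 = EBDFG/H/- → run E
t=6: L0/L1/L2 = BDFG/HE/- → run B
t=7: L0/L1/L2 = BDFG/HE/- → run B
t=8: L0/L1/L2 = DFG/HE/- → run D
t=9: L0/L1/L2 = DFG/HE/- → run D
t=10: L0/L1/L2 = FG/HED/- → run F
t=11: L0/L1/L2 = FG/HED/- → run F
t=12: L0/L1/L2 = G/HEDF/- → run G
t=13: L0/L1/L2 = G/HEDF/- → run G
t=14: L0/L1/L2 = -/HEDFG/- → run H
t=15: L0/L1/L2 = -/HEDFG/- → run H
t=16: L0/L1/L2 = -/HEDFG/- → run H
t=17: L0/L1/L2 = -/EDFG/- → run E
t=18: L0/L1/L2 = -/EDFG/- → run E
t=19: L0/L1/L2 = -/EDFG/- → run E
t=20: L0/L1/L2 = -/EDFG/- → run E
t=21: L0/L1/L2 = -/DFG/- → run D
t=22: L0/L1/L2 = -/FG/- → run F
t=23: L0/L1/L2 = -/FG/- → run F
t=24: L0/L1/L2 = -/FG/- → run F
t=25: L0/L1/L2 = -/FG/- → run F
t=26: L0/L1/L2 = -/G/F → run G
t=27: L0/L1/L2 = -/-/F → run F
t=28: L0/L1/L2 = -/-/F → run F
t=29: (idle)
t=30: (idle)
t=31: (idle)
t=32: (idle)

context switches = 13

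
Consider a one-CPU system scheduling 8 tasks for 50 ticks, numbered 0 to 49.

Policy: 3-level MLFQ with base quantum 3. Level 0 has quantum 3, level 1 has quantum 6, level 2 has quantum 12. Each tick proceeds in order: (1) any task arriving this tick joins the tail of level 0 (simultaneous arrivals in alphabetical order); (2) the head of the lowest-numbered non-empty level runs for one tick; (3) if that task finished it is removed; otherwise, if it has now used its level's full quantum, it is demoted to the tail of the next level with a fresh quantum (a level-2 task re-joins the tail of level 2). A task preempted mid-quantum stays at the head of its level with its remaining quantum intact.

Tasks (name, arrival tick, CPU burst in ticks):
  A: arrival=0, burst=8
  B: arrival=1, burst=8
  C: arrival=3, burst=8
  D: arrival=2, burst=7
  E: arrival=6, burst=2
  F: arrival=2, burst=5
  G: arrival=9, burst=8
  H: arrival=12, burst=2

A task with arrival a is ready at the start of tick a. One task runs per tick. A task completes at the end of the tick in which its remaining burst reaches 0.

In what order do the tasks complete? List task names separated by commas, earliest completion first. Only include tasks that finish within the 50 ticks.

t=0: L0/L1/L2 = A/-/- → run A
t=1: L0/L1/L2 = AB/-/- → run A
t=2: L0/L1/L2 = ABDF/-/- → run A
t=3: L0/L1/L2 = BDFC/A/- → run B
t=4: L0/L1/L2 = BDFC/A/- → run B
t=5: L0/L1/L2 = BDFC/A/- → run B
t=6: L0/L1/L2 = DFCE/AB/- → run D
t=7: L0/L1/L2 = DFCE/AB/- → run D
t=8: L0/L1/L2 = DFCE/AB/- → run D
t=9: L0/L1/L2 = FCEG/ABD/- → run F
t=10: L0/L1/L2 = FCEG/ABD/- → run F
t=11: L0/L1/L2 = FCEG/ABD/- → run F
t=12: L0/L1/L2 = CEGH/ABDF/- → run C
t=13: L0/L1/L2 = CEGH/ABDF/- → run C
t=14: L0/L1/L2 = CEGH/ABDF/- → run C
t=15: L0/L1/L2 = EGH/ABDFC/- → run E
t=16: L0/L1/L2 = EGH/ABDFC/- → run E
t=17: L0/L1/L2 = GH/ABDFC/- → run G
t=18: L0/L1/L2 = GH/ABDFC/- → run G
t=19: L0/L1/L2 = GH/ABDFC/- → run G
t=20: L0/L1/L2 = H/ABDFCG/- → run H
t=21: L0/L1/L2 = H/ABDFCG/- → run H
t=22: L0/L1/L2 = -/ABDFCG/- → run A
t=23: L0/L1/L2 = -/ABDFCG/- → run A
t=24: L0/L1/L2 = -/ABDFCG/- → run A
t=25: L0/L1/L2 = -/ABDFCG/- → run A
t=26: L0/L1/L2 = -/ABDFCG/- → run A
t=27: L0/L1/L2 = -/BDFCG/- → run B
t=28: L0/L1/L2 = -/BDFCG/- → run B
t=29: L0/L1/L2 = -/BDFCG/- → run B
t=30: L0/L1/L2 = -/BDFCG/- → run B
t=31: L0/L1/L2 = -/BDFCG/- → run B
t=32: L0/L1/L2 = -/DFCG/- → run D
t=33: L0/L1/L2 = -/DFCG/- → run D
t=34: L0/L1/L2 = -/DFCG/- → run D
t=35: L0/L1/L2 = -/DFCG/- → run D
t=36: L0/L1/L2 = -/FCG/- → run F
t=37: L0/L1/L2 = -/FCG/- → run F
t=38: L0/L1/L2 = -/CG/- → run C
t=39: L0/L1/L2 = -/CG/- → run C
t=40: L0/L1/L2 = -/CG/- → run C
t=41: L0/L1/L2 = -/CG/- → run C
t=42: L0/L1/L2 = -/CG/- → run C
t=43: L0/L1/L2 = -/G/- → run G
t=44: L0/L1/L2 = -/G/- → run G
t=45: L0/L1/L2 = -/G/- → run G
t=46: L0/L1/L2 = -/G/- → run G
t=47: L0/L1/L2 = -/G/- → run G
t=48: (idle)
t=49: (idle)

completion order = E, H, A, B, D, F, C, G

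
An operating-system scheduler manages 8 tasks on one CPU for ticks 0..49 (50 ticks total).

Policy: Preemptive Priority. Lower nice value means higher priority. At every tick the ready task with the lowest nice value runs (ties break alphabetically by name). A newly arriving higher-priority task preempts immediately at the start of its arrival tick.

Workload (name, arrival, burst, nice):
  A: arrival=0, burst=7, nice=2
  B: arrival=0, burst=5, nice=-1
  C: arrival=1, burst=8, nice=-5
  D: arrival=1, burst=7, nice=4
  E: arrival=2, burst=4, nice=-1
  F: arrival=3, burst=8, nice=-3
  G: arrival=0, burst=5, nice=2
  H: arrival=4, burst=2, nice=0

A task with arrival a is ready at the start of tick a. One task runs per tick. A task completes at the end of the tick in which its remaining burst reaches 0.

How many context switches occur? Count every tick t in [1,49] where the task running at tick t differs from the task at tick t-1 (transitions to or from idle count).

context switches = 9

t=0: ready={A,B,G} → run B
t=1: ready={A,B,C,D,G} → run C
t=2: ready={A,B,C,D,E,G} → run C
t=3: ready={A,B,C,D,E,F,G} → run C
t=4: ready={A,B,C,D,E,F,G,H} → run C
t=5: ready={A,B,C,D,E,F,G,H} → run C
t=6: ready={A,B,C,D,E,F,G,H} → run C
t=7: ready={A,B,C,D,E,F,G,H} → run C
t=8: ready={A,B,C,D,E,F,G,H} → run C
t=9: ready={A,B,D,E,F,G,H} → run F
t=10: ready={A,B,D,E,F,G,H} → run F
t=11: ready={A,B,D,E,F,G,H} → run F
t=12: ready={A,B,D,E,F,G,H} → run F
t=13: ready={A,B,D,E,F,G,H} → run F
t=14: ready={A,B,D,E,F,G,H} → run F
t=15: ready={A,B,D,E,F,G,H} → run F
t=16: ready={A,B,D,E,F,G,H} → run F
t=17: ready={A,B,D,E,G,H} → run B
t=18: ready={A,B,D,E,G,H} → run B
t=19: ready={A,B,D,E,G,H} → run B
t=20: ready={A,B,D,E,G,H} → run B
t=21: ready={A,D,E,G,H} → run E
t=22: ready={A,D,E,G,H} → run E
t=23: ready={A,D,E,G,H} → run E
t=24: ready={A,D,E,G,H} → run E
t=25: ready={A,D,G,H} → run H
t=26: ready={A,D,G,H} → run H
t=27: ready={A,D,G} → run A
t=28: ready={A,D,G} → run A
t=29: ready={A,D,G} → run A
t=30: ready={A,D,G} → run A
t=31: ready={A,D,G} → run A
t=32: ready={A,D,G} → run A
t=33: ready={A,D,G} → run A
t=34: ready={D,G} → run G
t=35: ready={D,G} → run G
t=36: ready={D,G} → run G
t=37: ready={D,G} → run G
t=38: ready={D,G} → run G
t=39: ready={D} → run D
t=40: ready={D} → run D
t=41: ready={D} → run D
t=42: ready={D} → run D
t=43: ready={D} → run D
t=44: ready={D} → run D
t=45: ready={D} → run D
t=46: (idle)
t=47: (idle)
t=48: (idle)
t=49: (idle)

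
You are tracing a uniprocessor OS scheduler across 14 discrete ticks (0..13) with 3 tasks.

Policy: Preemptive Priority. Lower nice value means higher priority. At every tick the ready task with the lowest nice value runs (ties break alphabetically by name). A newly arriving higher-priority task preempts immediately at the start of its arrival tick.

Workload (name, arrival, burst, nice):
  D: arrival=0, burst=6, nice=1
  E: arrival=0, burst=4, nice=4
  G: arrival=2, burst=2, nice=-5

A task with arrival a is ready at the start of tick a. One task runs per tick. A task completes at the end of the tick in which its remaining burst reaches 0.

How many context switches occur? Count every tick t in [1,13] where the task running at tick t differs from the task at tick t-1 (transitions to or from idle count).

t=0: ready={D,E} → run D
t=1: ready={D,E} → run D
t=2: ready={D,E,G} → run G
t=3: ready={D,E,G} → run G
t=4: ready={D,E} → run D
t=5: ready={D,E} → run D
t=6: ready={D,E} → run D
t=7: ready={D,E} → run D
t=8: ready={E} → run E
t=9: ready={E} → run E
t=10: ready={E} → run E
t=11: ready={E} → run E
t=12: (idle)
t=13: (idle)

context switches = 4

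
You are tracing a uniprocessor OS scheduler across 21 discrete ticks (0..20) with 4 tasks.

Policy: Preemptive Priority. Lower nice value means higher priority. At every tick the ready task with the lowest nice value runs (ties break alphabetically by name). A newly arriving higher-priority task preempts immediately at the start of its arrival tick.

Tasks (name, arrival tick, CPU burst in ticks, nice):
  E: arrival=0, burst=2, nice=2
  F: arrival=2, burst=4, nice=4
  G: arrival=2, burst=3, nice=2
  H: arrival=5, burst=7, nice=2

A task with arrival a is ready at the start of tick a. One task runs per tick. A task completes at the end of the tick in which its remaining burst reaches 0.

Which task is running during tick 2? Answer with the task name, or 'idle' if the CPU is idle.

t=0: ready={E} → run E
t=1: ready={E} → run E
t=2: ready={F,G} → run G
t=3: ready={F,G} → run G
t=4: ready={F,G} → run G
t=5: ready={F,H} → run H
t=6: ready={F,H} → run H
t=7: ready={F,H} → run H
t=8: ready={F,H} → run H
t=9: ready={F,H} → run H
t=10: ready={F,H} → run H
t=11: ready={F,H} → run H
t=12: ready={F} → run F
t=13: ready={F} → run F
t=14: ready={F} → run F
t=15: ready={F} → run F
t=16: (idle)
t=17: (idle)
t=18: (idle)
t=19: (idle)
t=20: (idle)

running at tick 2 = G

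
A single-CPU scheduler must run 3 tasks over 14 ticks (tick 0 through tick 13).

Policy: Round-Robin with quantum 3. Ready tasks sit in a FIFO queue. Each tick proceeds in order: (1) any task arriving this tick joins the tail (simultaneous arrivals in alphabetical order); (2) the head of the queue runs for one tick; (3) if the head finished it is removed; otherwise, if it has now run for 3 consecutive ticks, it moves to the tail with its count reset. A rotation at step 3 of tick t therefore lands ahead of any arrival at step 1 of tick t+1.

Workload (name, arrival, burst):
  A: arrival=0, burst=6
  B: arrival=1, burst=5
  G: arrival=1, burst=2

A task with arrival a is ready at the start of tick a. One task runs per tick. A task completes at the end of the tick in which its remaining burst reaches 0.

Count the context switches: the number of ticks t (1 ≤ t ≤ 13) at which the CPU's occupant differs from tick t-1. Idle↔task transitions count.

context switches = 5

t=0: queue=[A] q_used=0 → run A
t=1: queue=[A,B,G] q_used=1 → run A
t=2: queue=[A,B,G] q_used=2 → run A
t=3: queue=[B,G,A] q_used=0 → run B
t=4: queue=[B,G,A] q_used=1 → run B
t=5: queue=[B,G,A] q_used=2 → run B
t=6: queue=[G,A,B] q_used=0 → run G
t=7: queue=[G,A,B] q_used=1 → run G
t=8: queue=[A,B] q_used=0 → run A
t=9: queue=[A,B] q_used=1 → run A
t=10: queue=[A,B] q_used=2 → run A
t=11: queue=[B] q_used=0 → run B
t=12: queue=[B] q_used=1 → run B
t=13: (idle)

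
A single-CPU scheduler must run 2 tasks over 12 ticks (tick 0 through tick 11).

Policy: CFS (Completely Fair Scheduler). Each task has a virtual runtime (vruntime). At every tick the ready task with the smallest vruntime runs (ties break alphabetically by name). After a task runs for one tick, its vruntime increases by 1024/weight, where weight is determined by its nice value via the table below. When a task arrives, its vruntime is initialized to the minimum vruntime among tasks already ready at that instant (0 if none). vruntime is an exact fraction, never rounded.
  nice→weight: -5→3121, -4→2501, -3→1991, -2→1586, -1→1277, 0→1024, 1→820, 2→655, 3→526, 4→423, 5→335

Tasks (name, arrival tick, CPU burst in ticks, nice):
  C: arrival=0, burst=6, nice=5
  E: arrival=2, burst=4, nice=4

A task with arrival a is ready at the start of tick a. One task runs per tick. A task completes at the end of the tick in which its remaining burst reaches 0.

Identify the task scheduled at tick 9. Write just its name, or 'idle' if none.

running at tick 9 = C

t=0: vr[C=0] → run C
t=1: vr[C=1024/335] → run C
t=2: vr[C=2048/335 E=2048/335] → run C
t=3: vr[C=3072/335 E=2048/335] → run E
t=4: vr[C=3072/335 E=1209344/141705] → run E
t=5: vr[C=3072/335 E=1552384/141705] → run C
t=6: vr[C=4096/335 E=1552384/141705] → run E
t=7: vr[C=4096/335 E=631808/47235] → run C
t=8: vr[C=1024/67 E=631808/47235] → run E
t=9: vr[C=1024/67] → run C
t=10: (idle)
t=11: (idle)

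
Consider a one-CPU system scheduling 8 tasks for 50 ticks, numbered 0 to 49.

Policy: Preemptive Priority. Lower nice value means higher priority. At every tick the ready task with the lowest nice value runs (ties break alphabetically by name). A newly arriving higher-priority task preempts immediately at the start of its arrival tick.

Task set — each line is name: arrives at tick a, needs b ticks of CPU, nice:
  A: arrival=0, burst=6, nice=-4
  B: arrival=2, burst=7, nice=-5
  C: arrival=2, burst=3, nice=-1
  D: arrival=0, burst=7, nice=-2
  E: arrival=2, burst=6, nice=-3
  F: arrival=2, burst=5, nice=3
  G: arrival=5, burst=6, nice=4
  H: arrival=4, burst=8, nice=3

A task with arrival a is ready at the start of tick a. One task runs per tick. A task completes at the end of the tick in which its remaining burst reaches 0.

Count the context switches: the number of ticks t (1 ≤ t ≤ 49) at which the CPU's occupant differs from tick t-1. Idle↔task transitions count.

context switches = 9

t=0: ready={A,D} → run A
t=1: ready={A,D} → run A
t=2: ready={A,B,C,D,E,F} → run B
t=3: ready={A,B,C,D,E,F} → run B
t=4: ready={A,B,C,D,E,F,H} → run B
t=5: ready={A,B,C,D,E,F,G,H} → run B
t=6: ready={A,B,C,D,E,F,G,H} → run B
t=7: ready={A,B,C,D,E,F,G,H} → run B
t=8: ready={A,B,C,D,E,F,G,H} → run B
t=9: ready={A,C,D,E,F,G,H} → run A
t=10: ready={A,C,D,E,F,G,H} → run A
t=11: ready={A,C,D,E,F,G,H} → run A
t=12: ready={A,C,D,E,F,G,H} → run A
t=13: ready={C,D,E,F,G,H} → run E
t=14: ready={C,D,E,F,G,H} → run E
t=15: ready={C,D,E,F,G,H} → run E
t=16: ready={C,D,E,F,G,H} → run E
t=17: ready={C,D,E,F,G,H} → run E
t=18: ready={C,D,E,F,G,H} → run E
t=19: ready={C,D,F,G,H} → run D
t=20: ready={C,D,F,G,H} → run D
t=21: ready={C,D,F,G,H} → run D
t=22: ready={C,D,F,G,H} → run D
t=23: ready={C,D,F,G,H} → run D
t=24: ready={C,D,F,G,H} → run D
t=25: ready={C,D,F,G,H} → run D
t=26: ready={C,F,G,H} → run C
t=27: ready={C,F,G,H} → run C
t=28: ready={C,F,G,H} → run C
t=29: ready={F,G,H} → run F
t=30: ready={F,G,H} → run F
t=31: ready={F,G,H} → run F
t=32: ready={F,G,H} → run F
t=33: ready={F,G,H} → run F
t=34: ready={G,H} → run H
t=35: ready={G,H} → run H
t=36: ready={G,H} → run H
t=37: ready={G,H} → run H
t=38: ready={G,H} → run H
t=39: ready={G,H} → run H
t=40: ready={G,H} → run H
t=41: ready={G,H} → run H
t=42: ready={G} → run G
t=43: ready={G} → run G
t=44: ready={G} → run G
t=45: ready={G} → run G
t=46: ready={G} → run G
t=47: ready={G} → run G
t=48: (idle)
t=49: (idle)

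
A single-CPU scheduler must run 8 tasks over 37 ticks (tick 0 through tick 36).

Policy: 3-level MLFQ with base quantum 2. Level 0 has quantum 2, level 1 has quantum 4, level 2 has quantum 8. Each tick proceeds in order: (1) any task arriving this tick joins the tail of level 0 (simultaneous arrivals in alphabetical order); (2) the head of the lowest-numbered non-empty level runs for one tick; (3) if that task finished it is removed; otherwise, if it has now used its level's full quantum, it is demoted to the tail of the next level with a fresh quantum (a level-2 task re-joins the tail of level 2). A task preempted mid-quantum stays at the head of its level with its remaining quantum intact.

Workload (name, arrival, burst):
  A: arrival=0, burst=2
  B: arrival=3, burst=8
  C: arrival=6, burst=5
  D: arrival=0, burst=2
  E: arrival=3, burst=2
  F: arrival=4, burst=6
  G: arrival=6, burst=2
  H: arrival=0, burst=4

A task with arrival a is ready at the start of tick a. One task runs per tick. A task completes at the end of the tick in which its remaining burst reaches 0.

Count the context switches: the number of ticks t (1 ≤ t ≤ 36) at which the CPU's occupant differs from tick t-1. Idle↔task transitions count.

context switches = 13

t=0: L0/L1/L2 = ADH/-/- → run A
t=1: L0/L1/L2 = ADH/-/- → run A
t=2: L0/L1/L2 = DH/-/- → run D
t=3: L0/L1/L2 = DHBE/-/- → run D
t=4: L0/L1/L2 = HBEF/-/- → run H
t=5: L0/L1/L2 = HBEF/-/- → run H
t=6: L0/L1/L2 = BEFCG/H/- → run B
t=7: L0/L1/L2 = BEFCG/H/- → run B
t=8: L0/L1/L2 = EFCG/HB/- → run E
t=9: L0/L1/L2 = EFCG/HB/- → run E
t=10: L0/L1/L2 = FCG/HB/- → run F
t=11: L0/L1/L2 = FCG/HB/- → run F
t=12: L0/L1/L2 = CG/HBF/- → run C
t=13: L0/L1/L2 = CG/HBF/- → run C
t=14: L0/L1/L2 = G/HBFC/- → run G
t=15: L0/L1/L2 = G/HBFC/- → run G
t=16: L0/L1/L2 = -/HBFC/- → run H
t=17: L0/L1/L2 = -/HBFC/- → run H
t=18: L0/L1/L2 = -/BFC/- → run B
t=19: L0/L1/L2 = -/BFC/- → run B
t=20: L0/L1/L2 = -/BFC/- → run B
t=21: L0/L1/L2 = -/BFC/- → run B
t=22: L0/L1/L2 = -/FC/B → run F
t=23: L0/L1/L2 = -/FC/B → run F
t=24: L0/L1/L2 = -/FC/B → run F
t=25: L0/L1/L2 = -/FC/B → run F
t=26: L0/L1/L2 = -/C/B → run C
t=27: L0/L1/L2 = -/C/B → run C
t=28: L0/L1/L2 = -/C/B → run C
t=29: L0/L1/L2 = -/-/B → run B
t=30: L0/L1/L2 = -/-/B → run B
t=31: (idle)
t=32: (idle)
t=33: (idle)
t=34: (idle)
t=35: (idle)
t=36: (idle)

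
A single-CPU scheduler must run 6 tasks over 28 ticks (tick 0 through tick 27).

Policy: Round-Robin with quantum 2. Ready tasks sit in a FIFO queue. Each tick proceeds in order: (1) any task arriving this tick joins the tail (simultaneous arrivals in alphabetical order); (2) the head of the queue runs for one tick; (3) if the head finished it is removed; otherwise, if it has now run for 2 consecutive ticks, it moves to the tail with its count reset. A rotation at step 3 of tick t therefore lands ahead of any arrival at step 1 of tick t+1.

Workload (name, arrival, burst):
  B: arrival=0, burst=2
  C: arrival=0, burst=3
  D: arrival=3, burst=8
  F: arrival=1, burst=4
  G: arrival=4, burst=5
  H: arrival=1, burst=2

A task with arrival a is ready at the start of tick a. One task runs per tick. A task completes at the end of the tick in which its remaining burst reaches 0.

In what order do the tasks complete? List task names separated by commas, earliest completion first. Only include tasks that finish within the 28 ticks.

t=0: queue=[B,C] q_used=0 → run B
t=1: queue=[B,C,F,H] q_used=1 → run B
t=2: queue=[C,F,H] q_used=0 → run C
t=3: queue=[C,F,H,D] q_used=1 → run C
t=4: queue=[F,H,D,C,G] q_used=0 → run F
t=5: queue=[F,H,D,C,G] q_used=1 → run F
t=6: queue=[H,D,C,G,F] q_used=0 → run H
t=7: queue=[H,D,C,G,F] q_used=1 → run H
t=8: queue=[D,C,G,F] q_used=0 → run D
t=9: queue=[D,C,G,F] q_used=1 → run D
t=10: queue=[C,G,F,D] q_used=0 → run C
t=11: queue=[G,F,D] q_used=0 → run G
t=12: queue=[G,F,D] q_used=1 → run G
t=13: queue=[F,D,G] q_used=0 → run F
t=14: queue=[F,D,G] q_used=1 → run F
t=15: queue=[D,G] q_used=0 → run D
t=16: queue=[D,G] q_used=1 → run D
t=17: queue=[G,D] q_used=0 → run G
t=18: queue=[G,D] q_used=1 → run G
t=19: queue=[D,G] q_used=0 → run D
t=20: queue=[D,G] q_used=1 → run D
t=21: queue=[G,D] q_used=0 → run G
t=22: queue=[D] q_used=0 → run D
t=23: queue=[D] q_used=1 → run D
t=24: (idle)
t=25: (idle)
t=26: (idle)
t=27: (idle)

completion order = B, H, C, F, G, D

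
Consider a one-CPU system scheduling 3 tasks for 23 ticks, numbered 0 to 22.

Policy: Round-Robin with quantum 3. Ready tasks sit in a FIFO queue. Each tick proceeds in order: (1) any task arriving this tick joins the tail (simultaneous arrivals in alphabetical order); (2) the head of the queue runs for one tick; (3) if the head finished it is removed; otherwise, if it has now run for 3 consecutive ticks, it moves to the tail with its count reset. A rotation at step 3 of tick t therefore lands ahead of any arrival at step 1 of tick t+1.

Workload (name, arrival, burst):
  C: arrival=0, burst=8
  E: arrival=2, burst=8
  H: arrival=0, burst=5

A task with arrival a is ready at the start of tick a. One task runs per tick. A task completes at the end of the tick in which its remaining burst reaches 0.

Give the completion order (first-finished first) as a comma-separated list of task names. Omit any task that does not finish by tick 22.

completion order = H, C, E

t=0: queue=[C,H] q_used=0 → run C
t=1: queue=[C,H] q_used=1 → run C
t=2: queue=[C,H,E] q_used=2 → run C
t=3: queue=[H,E,C] q_used=0 → run H
t=4: queue=[H,E,C] q_used=1 → run H
t=5: queue=[H,E,C] q_used=2 → run H
t=6: queue=[E,C,H] q_used=0 → run E
t=7: queue=[E,C,H] q_used=1 → run E
t=8: queue=[E,C,H] q_used=2 → run E
t=9: queue=[C,H,E] q_used=0 → run C
t=10: queue=[C,H,E] q_used=1 → run C
t=11: queue=[C,H,E] q_used=2 → run C
t=12: queue=[H,E,C] q_used=0 → run H
t=13: queue=[H,E,C] q_used=1 → run H
t=14: queue=[E,C] q_used=0 → run E
t=15: queue=[E,C] q_used=1 → run E
t=16: queue=[E,C] q_used=2 → run E
t=17: queue=[C,E] q_used=0 → run C
t=18: queue=[C,E] q_used=1 → run C
t=19: queue=[E] q_used=0 → run E
t=20: queue=[E] q_used=1 → run E
t=21: (idle)
t=22: (idle)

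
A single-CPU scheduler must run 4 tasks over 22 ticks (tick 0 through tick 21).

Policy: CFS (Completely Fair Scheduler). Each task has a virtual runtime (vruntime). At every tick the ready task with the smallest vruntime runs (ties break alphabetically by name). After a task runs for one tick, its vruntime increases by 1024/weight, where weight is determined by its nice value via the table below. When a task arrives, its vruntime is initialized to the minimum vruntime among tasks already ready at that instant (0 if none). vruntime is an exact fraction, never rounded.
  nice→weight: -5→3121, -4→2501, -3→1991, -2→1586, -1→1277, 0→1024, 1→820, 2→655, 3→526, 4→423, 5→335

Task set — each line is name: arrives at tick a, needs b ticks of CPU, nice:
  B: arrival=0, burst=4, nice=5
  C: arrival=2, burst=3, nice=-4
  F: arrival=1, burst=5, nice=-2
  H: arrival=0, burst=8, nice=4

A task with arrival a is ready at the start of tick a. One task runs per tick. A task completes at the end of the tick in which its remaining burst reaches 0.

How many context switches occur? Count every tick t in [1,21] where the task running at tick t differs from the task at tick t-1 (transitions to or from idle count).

t=0: vr[B=0 H=0] → run B
t=1: vr[B=1024/335 F=0 H=0] → run F
t=2: vr[B=1024/335 C=0 F=512/793 H=0] → run C
t=3: vr[B=1024/335 C=1024/2501 F=512/793 H=0] → run H
t=4: vr[B=1024/335 C=1024/2501 F=512/793 H=1024/423] → run C
t=5: vr[B=1024/335 C=2048/2501 F=512/793 H=1024/423] → run F
t=6: vr[B=1024/335 C=2048/2501 F=1024/793 H=1024/423] → run C
t=7: vr[B=1024/335 F=1024/793 H=1024/423] → run F
t=8: vr[B=1024/335 F=1536/793 H=1024/423] → run F
t=9: vr[B=1024/335 F=2048/793 H=1024/423] → run H
t=10: vr[B=1024/335 F=2048/793 H=2048/423] → run F
t=11: vr[B=1024/335 H=2048/423] → run B
t=12: vr[B=2048/335 H=2048/423] → run H
t=13: vr[B=2048/335 H=1024/141] → run B
t=14: vr[B=3072/335 H=1024/141] → run H
t=15: vr[B=3072/335 H=4096/423] → run B
t=16: vr[H=4096/423] → run H
t=17: vr[H=5120/423] → run H
t=18: vr[H=2048/141] → run H
t=19: vr[H=7168/423] → run H
t=20: (idle)
t=21: (idle)

context switches = 16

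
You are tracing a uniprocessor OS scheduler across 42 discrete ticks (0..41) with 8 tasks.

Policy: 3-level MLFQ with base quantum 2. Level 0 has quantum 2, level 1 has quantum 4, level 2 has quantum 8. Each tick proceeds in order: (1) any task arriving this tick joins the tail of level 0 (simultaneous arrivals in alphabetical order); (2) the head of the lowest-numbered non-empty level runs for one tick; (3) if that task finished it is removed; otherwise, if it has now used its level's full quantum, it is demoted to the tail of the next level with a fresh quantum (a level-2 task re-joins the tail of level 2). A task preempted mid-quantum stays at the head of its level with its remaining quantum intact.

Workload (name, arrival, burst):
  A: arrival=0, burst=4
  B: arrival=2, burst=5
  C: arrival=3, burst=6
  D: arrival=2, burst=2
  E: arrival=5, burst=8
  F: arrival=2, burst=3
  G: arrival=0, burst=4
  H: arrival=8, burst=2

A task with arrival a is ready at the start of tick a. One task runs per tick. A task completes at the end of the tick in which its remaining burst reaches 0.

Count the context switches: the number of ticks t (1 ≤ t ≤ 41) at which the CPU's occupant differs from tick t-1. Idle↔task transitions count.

t=0: L0/L1/L2 = AG/-/- → run A
t=1: L0/L1/L2 = AG/-/- → run A
t=2: L0/L1/L2 = GBDF/A/- → run G
t=3: L0/L1/L2 = GBDFC/A/- → run G
t=4: L0/L1/L2 = BDFC/AG/- → run B
t=5: L0/L1/L2 = BDFCE/AG/- → run B
t=6: L0/L1/L2 = DFCE/AGB/- → run D
t=7: L0/L1/L2 = DFCE/AGB/- → run D
t=8: L0/L1/L2 = FCEH/AGB/- → run F
t=9: L0/L1/L2 = FCEH/AGB/- → run F
t=10: L0/L1/L2 = CEH/AGBF/- → run C
t=11: L0/L1/L2 = CEH/AGBF/- → run C
t=12: L0/L1/L2 = EH/AGBFC/- → run E
t=13: L0/L1/L2 = EH/AGBFC/- → run E
t=14: L0/L1/L2 = H/AGBFCE/- → run H
t=15: L0/L1/L2 = H/AGBFCE/- → run H
t=16: L0/L1/L2 = -/AGBFCE/- → run A
t=17: L0/L1/L2 = -/AGBFCE/- → run A
t=18: L0/L1/L2 = -/GBFCE/- → run G
t=19: L0/L1/L2 = -/GBFCE/- → run G
t=20: L0/L1/L2 = -/BFCE/- → run B
t=21: L0/L1/L2 = -/BFCE/- → run B
t=22: L0/L1/L2 = -/BFCE/- → run B
t=23: L0/L1/L2 = -/FCE/- → run F
t=24: L0/L1/L2 = -/CE/- → run C
t=25: L0/L1/L2 = -/CE/- → run C
t=26: L0/L1/L2 = -/CE/- → run C
t=27: L0/L1/L2 = -/CE/- → run C
t=28: L0/L1/L2 = -/E/- → run E
t=29: L0/L1/L2 = -/E/- → run E
t=30: L0/L1/L2 = -/E/- → run E
t=31: L0/L1/L2 = -/E/- → run E
t=32: L0/L1/L2 = -/-/E → run E
t=33: L0/L1/L2 = -/-/E → run E
t=34: (idle)
t=35: (idle)
t=36: (idle)
t=37: (idle)
t=38: (idle)
t=39: (idle)
t=40: (idle)
t=41: (idle)

context switches = 14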